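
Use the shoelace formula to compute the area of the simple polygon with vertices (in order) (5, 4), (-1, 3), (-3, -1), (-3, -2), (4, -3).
Area = 40

Shoelace formula: Area = (1/2) |Σ_i (x_i · y_{i+1} − x_{i+1} · y_i)| (indices mod n). Compute each cross term:
  (5)(3) − (-1)(4) = 19
  (-1)(-1) − (-3)(3) = 10
  (-3)(-2) − (-3)(-1) = 3
  (-3)(-3) − (4)(-2) = 17
  (4)(4) − (5)(-3) = 31
Sum = 80, so (signed) Area = 80/2 = 40, |Area| = 40.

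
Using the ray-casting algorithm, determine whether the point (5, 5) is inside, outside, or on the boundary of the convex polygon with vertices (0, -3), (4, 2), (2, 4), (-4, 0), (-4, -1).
The point (5, 5) lies strictly outside the polygon

Cast a horizontal ray to the right from the query point and count how many polygon edges it crosses (each edge strictly once or zero times, handled with the usual half-open convention). 
Parity of crossings → even ⇒ outside.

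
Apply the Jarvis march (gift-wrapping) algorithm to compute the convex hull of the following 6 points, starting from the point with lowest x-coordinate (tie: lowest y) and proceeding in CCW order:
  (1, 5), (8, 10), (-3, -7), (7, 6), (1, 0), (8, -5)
Hull (CCW) = [(-3, -7), (8, -5), (8, 10), (1, 5)]

Jarvis march: at each step, from the current hull vertex p, select the next vertex q as the point such that every other point lies strictly to the left of (or on) the directed line p → q. (Equivalently: for every other point r, the cross product (q − p) × (r − p) ≥ 0.)
Starting point (lowest x, tie lowest y): (-3, -7). Wrap until returning to start. Resulting hull: (-3, -7), (8, -5), (8, 10), (1, 5).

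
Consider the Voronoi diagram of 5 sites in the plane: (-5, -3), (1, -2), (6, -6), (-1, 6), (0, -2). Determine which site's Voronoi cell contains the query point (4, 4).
Nearest site = (-1, 6)

The Voronoi cell of site s contains exactly those query points closer to s than to any other site. Compute squared distances from q = (4, 4) to each site:
  (-1 − 4)² + (6 − 4)² = 29
  (1 − 4)² + (-2 − 4)² = 45
  (0 − 4)² + (-2 − 4)² = 52
  (6 − 4)² + (-6 − 4)² = 104
  (-5 − 4)² + (-3 − 4)² = 130
Minimum is attained by (-1, 6), so q lies in its Voronoi cell.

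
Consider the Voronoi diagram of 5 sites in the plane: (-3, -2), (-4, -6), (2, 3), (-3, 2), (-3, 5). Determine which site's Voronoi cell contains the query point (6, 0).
Nearest site = (2, 3)

The Voronoi cell of site s contains exactly those query points closer to s than to any other site. Compute squared distances from q = (6, 0) to each site:
  (2 − 6)² + (3 − 0)² = 25
  (-3 − 6)² + (-2 − 0)² = 85
  (-3 − 6)² + (2 − 0)² = 85
  (-3 − 6)² + (5 − 0)² = 106
  (-4 − 6)² + (-6 − 0)² = 136
Minimum is attained by (2, 3), so q lies in its Voronoi cell.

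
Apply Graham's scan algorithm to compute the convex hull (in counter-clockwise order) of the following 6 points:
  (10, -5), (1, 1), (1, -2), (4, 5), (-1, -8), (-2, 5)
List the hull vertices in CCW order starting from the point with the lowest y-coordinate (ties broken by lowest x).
Hull (CCW) = [(-1, -8), (10, -5), (4, 5), (-2, 5)]

Graham scan procedure:
  1. Find the pivot p₀ = point with lowest y (tie → lowest x): (-1, -8).
  2. Sort the remaining points by polar angle around p₀.
  3. Walk through sorted points, maintaining a stack; pop the top while the last three entries make a non-left turn (cross product ≤ 0).
  4. Final stack is the convex hull in CCW order: (-1, -8), (10, -5), (4, 5), (-2, 5).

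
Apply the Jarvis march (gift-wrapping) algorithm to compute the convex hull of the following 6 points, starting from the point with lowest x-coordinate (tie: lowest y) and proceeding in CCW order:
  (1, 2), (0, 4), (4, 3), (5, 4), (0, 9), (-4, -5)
Hull (CCW) = [(-4, -5), (5, 4), (0, 9)]

Jarvis march: at each step, from the current hull vertex p, select the next vertex q as the point such that every other point lies strictly to the left of (or on) the directed line p → q. (Equivalently: for every other point r, the cross product (q − p) × (r − p) ≥ 0.)
Starting point (lowest x, tie lowest y): (-4, -5). Wrap until returning to start. Resulting hull: (-4, -5), (5, 4), (0, 9).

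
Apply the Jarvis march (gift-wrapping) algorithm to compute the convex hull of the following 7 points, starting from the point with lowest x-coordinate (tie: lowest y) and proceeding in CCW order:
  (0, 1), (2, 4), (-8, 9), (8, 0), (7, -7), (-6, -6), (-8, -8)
Hull (CCW) = [(-8, -8), (7, -7), (8, 0), (2, 4), (-8, 9)]

Jarvis march: at each step, from the current hull vertex p, select the next vertex q as the point such that every other point lies strictly to the left of (or on) the directed line p → q. (Equivalently: for every other point r, the cross product (q − p) × (r − p) ≥ 0.)
Starting point (lowest x, tie lowest y): (-8, -8). Wrap until returning to start. Resulting hull: (-8, -8), (7, -7), (8, 0), (2, 4), (-8, 9).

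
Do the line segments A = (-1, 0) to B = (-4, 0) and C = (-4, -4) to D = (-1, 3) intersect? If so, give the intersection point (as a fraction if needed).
Yes; intersection at (-16/7, 0) (t = 3/7 on AB, s = 4/7 on CD)

Parametrize AB as A + t(B − A) = (-1 + -3 t, 0 + 0 t) and CD as C + s(D − C) = (-4 + 3 s, -4 + 7 s). Solve the linear system for (t, s). Determinant = 21 ≠ 0, so a unique intersection of the containing lines exists. Solution: t = 3/7, s = 4/7 — both in [0, 1], so the segments cross. Intersection point: (-16/7, 0).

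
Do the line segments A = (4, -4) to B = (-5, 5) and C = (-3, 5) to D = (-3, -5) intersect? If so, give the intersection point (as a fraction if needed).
Yes; intersection at (-3, 3) (t = 7/9 on AB, s = 1/5 on CD)

Parametrize AB as A + t(B − A) = (4 + -9 t, -4 + 9 t) and CD as C + s(D − C) = (-3 + 0 s, 5 + -10 s). Solve the linear system for (t, s). Determinant = -90 ≠ 0, so a unique intersection of the containing lines exists. Solution: t = 7/9, s = 1/5 — both in [0, 1], so the segments cross. Intersection point: (-3, 3).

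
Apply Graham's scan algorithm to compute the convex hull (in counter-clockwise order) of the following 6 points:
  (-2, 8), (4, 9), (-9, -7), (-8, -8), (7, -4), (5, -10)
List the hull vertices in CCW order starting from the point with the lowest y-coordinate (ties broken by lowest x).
Hull (CCW) = [(5, -10), (7, -4), (4, 9), (-2, 8), (-9, -7), (-8, -8)]

Graham scan procedure:
  1. Find the pivot p₀ = point with lowest y (tie → lowest x): (5, -10).
  2. Sort the remaining points by polar angle around p₀.
  3. Walk through sorted points, maintaining a stack; pop the top while the last three entries make a non-left turn (cross product ≤ 0).
  4. Final stack is the convex hull in CCW order: (5, -10), (7, -4), (4, 9), (-2, 8), (-9, -7), (-8, -8).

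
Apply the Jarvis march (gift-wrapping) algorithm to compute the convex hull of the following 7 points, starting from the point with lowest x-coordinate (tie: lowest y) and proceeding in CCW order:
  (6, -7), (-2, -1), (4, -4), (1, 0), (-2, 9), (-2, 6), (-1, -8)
Hull (CCW) = [(-2, -1), (-1, -8), (6, -7), (-2, 9)]

Jarvis march: at each step, from the current hull vertex p, select the next vertex q as the point such that every other point lies strictly to the left of (or on) the directed line p → q. (Equivalently: for every other point r, the cross product (q − p) × (r − p) ≥ 0.)
Starting point (lowest x, tie lowest y): (-2, -1). Wrap until returning to start. Resulting hull: (-2, -1), (-1, -8), (6, -7), (-2, 9).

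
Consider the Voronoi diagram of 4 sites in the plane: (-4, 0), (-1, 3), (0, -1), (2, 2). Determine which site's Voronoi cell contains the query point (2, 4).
Nearest site = (2, 2)

The Voronoi cell of site s contains exactly those query points closer to s than to any other site. Compute squared distances from q = (2, 4) to each site:
  (2 − 2)² + (2 − 4)² = 4
  (-1 − 2)² + (3 − 4)² = 10
  (0 − 2)² + (-1 − 4)² = 29
  (-4 − 2)² + (0 − 4)² = 52
Minimum is attained by (2, 2), so q lies in its Voronoi cell.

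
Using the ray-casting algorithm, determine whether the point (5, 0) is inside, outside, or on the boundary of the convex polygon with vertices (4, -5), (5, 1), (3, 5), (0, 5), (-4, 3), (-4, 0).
The point (5, 0) lies strictly outside the polygon

Cast a horizontal ray to the right from the query point and count how many polygon edges it crosses (each edge strictly once or zero times, handled with the usual half-open convention). 
Parity of crossings → even ⇒ outside.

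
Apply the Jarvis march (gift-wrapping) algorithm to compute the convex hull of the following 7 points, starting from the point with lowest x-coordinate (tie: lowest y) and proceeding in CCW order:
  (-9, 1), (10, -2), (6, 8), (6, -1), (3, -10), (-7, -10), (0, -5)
Hull (CCW) = [(-9, 1), (-7, -10), (3, -10), (10, -2), (6, 8)]

Jarvis march: at each step, from the current hull vertex p, select the next vertex q as the point such that every other point lies strictly to the left of (or on) the directed line p → q. (Equivalently: for every other point r, the cross product (q − p) × (r − p) ≥ 0.)
Starting point (lowest x, tie lowest y): (-9, 1). Wrap until returning to start. Resulting hull: (-9, 1), (-7, -10), (3, -10), (10, -2), (6, 8).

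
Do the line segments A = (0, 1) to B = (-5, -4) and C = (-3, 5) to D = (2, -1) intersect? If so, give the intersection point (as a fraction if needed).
No (intersection of containing lines falls outside at least one segment)

Parametrize and solve: t = -2/55, s = 7/11. At least one of these is outside [0, 1], so the segments do not intersect.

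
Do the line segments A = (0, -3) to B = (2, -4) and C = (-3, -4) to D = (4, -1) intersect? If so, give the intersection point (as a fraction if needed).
No (intersection of containing lines falls outside at least one segment)

Parametrize and solve: t = -2/13, s = 5/13. At least one of these is outside [0, 1], so the segments do not intersect.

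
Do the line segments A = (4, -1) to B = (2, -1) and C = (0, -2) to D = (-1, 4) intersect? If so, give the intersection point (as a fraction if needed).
No (intersection of containing lines falls outside at least one segment)

Parametrize and solve: t = 25/12, s = 1/6. At least one of these is outside [0, 1], so the segments do not intersect.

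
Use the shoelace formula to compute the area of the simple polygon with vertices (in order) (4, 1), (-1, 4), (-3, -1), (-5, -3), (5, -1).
Area = 63/2

Shoelace formula: Area = (1/2) |Σ_i (x_i · y_{i+1} − x_{i+1} · y_i)| (indices mod n). Compute each cross term:
  (4)(4) − (-1)(1) = 17
  (-1)(-1) − (-3)(4) = 13
  (-3)(-3) − (-5)(-1) = 4
  (-5)(-1) − (5)(-3) = 20
  (5)(1) − (4)(-1) = 9
Sum = 63, so (signed) Area = 63/2 = 63/2, |Area| = 63/2.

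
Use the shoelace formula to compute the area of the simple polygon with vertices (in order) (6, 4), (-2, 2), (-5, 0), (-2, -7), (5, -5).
Area = 80

Shoelace formula: Area = (1/2) |Σ_i (x_i · y_{i+1} − x_{i+1} · y_i)| (indices mod n). Compute each cross term:
  (6)(2) − (-2)(4) = 20
  (-2)(0) − (-5)(2) = 10
  (-5)(-7) − (-2)(0) = 35
  (-2)(-5) − (5)(-7) = 45
  (5)(4) − (6)(-5) = 50
Sum = 160, so (signed) Area = 160/2 = 80, |Area| = 80.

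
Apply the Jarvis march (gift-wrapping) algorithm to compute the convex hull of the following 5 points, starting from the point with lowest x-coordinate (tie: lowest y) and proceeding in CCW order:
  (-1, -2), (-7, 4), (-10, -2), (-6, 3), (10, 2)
Hull (CCW) = [(-10, -2), (-1, -2), (10, 2), (-7, 4)]

Jarvis march: at each step, from the current hull vertex p, select the next vertex q as the point such that every other point lies strictly to the left of (or on) the directed line p → q. (Equivalently: for every other point r, the cross product (q − p) × (r − p) ≥ 0.)
Starting point (lowest x, tie lowest y): (-10, -2). Wrap until returning to start. Resulting hull: (-10, -2), (-1, -2), (10, 2), (-7, 4).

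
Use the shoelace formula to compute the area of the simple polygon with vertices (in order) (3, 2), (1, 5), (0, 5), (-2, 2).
Area = 9

Shoelace formula: Area = (1/2) |Σ_i (x_i · y_{i+1} − x_{i+1} · y_i)| (indices mod n). Compute each cross term:
  (3)(5) − (1)(2) = 13
  (1)(5) − (0)(5) = 5
  (0)(2) − (-2)(5) = 10
  (-2)(2) − (3)(2) = -10
Sum = 18, so (signed) Area = 18/2 = 9, |Area| = 9.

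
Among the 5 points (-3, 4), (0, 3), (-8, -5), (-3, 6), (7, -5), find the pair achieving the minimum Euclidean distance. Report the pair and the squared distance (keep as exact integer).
Pair = ((-3, 4), (-3, 6)); squared distance = 4

Compute all C(5, 2) = 10 pairwise squared distances (x_i − x_j)² + (y_i − y_j)². The minimum is 4, attained by the pair ((-3, 4), (-3, 6)).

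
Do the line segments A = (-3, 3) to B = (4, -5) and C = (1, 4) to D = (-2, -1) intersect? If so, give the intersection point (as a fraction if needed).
Yes; intersection at (-58/59, 41/59) (t = 17/59 on AB, s = 39/59 on CD)

Parametrize AB as A + t(B − A) = (-3 + 7 t, 3 + -8 t) and CD as C + s(D − C) = (1 + -3 s, 4 + -5 s). Solve the linear system for (t, s). Determinant = 59 ≠ 0, so a unique intersection of the containing lines exists. Solution: t = 17/59, s = 39/59 — both in [0, 1], so the segments cross. Intersection point: (-58/59, 41/59).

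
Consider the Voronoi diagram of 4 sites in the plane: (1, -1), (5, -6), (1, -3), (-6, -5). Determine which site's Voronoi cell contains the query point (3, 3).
Nearest site = (1, -1)

The Voronoi cell of site s contains exactly those query points closer to s than to any other site. Compute squared distances from q = (3, 3) to each site:
  (1 − 3)² + (-1 − 3)² = 20
  (1 − 3)² + (-3 − 3)² = 40
  (5 − 3)² + (-6 − 3)² = 85
  (-6 − 3)² + (-5 − 3)² = 145
Minimum is attained by (1, -1), so q lies in its Voronoi cell.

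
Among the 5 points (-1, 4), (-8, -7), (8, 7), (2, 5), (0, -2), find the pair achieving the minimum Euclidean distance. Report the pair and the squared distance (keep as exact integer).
Pair = ((-1, 4), (2, 5)); squared distance = 10

Compute all C(5, 2) = 10 pairwise squared distances (x_i − x_j)² + (y_i − y_j)². The minimum is 10, attained by the pair ((-1, 4), (2, 5)).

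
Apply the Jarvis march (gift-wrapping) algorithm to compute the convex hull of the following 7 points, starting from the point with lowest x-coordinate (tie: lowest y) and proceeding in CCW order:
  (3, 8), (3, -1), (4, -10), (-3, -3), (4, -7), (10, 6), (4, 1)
Hull (CCW) = [(-3, -3), (4, -10), (10, 6), (3, 8)]

Jarvis march: at each step, from the current hull vertex p, select the next vertex q as the point such that every other point lies strictly to the left of (or on) the directed line p → q. (Equivalently: for every other point r, the cross product (q − p) × (r − p) ≥ 0.)
Starting point (lowest x, tie lowest y): (-3, -3). Wrap until returning to start. Resulting hull: (-3, -3), (4, -10), (10, 6), (3, 8).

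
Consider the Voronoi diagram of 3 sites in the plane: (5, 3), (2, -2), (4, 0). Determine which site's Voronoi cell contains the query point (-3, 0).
Nearest site = (2, -2)

The Voronoi cell of site s contains exactly those query points closer to s than to any other site. Compute squared distances from q = (-3, 0) to each site:
  (2 − -3)² + (-2 − 0)² = 29
  (4 − -3)² + (0 − 0)² = 49
  (5 − -3)² + (3 − 0)² = 73
Minimum is attained by (2, -2), so q lies in its Voronoi cell.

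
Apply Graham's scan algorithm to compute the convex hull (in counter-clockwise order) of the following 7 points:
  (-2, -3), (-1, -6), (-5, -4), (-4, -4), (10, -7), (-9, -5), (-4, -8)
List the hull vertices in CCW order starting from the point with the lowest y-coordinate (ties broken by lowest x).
Hull (CCW) = [(-4, -8), (10, -7), (-2, -3), (-9, -5)]

Graham scan procedure:
  1. Find the pivot p₀ = point with lowest y (tie → lowest x): (-4, -8).
  2. Sort the remaining points by polar angle around p₀.
  3. Walk through sorted points, maintaining a stack; pop the top while the last three entries make a non-left turn (cross product ≤ 0).
  4. Final stack is the convex hull in CCW order: (-4, -8), (10, -7), (-2, -3), (-9, -5).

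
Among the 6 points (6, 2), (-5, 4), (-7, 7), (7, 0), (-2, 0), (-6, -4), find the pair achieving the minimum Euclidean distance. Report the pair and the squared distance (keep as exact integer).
Pair = ((6, 2), (7, 0)); squared distance = 5

Compute all C(6, 2) = 15 pairwise squared distances (x_i − x_j)² + (y_i − y_j)². The minimum is 5, attained by the pair ((6, 2), (7, 0)).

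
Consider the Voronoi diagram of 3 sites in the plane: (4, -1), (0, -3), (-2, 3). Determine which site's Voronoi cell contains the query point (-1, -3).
Nearest site = (0, -3)

The Voronoi cell of site s contains exactly those query points closer to s than to any other site. Compute squared distances from q = (-1, -3) to each site:
  (0 − -1)² + (-3 − -3)² = 1
  (4 − -1)² + (-1 − -3)² = 29
  (-2 − -1)² + (3 − -3)² = 37
Minimum is attained by (0, -3), so q lies in its Voronoi cell.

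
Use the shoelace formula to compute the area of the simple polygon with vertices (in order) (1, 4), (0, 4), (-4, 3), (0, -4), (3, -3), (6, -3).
Area = 42

Shoelace formula: Area = (1/2) |Σ_i (x_i · y_{i+1} − x_{i+1} · y_i)| (indices mod n). Compute each cross term:
  (1)(4) − (0)(4) = 4
  (0)(3) − (-4)(4) = 16
  (-4)(-4) − (0)(3) = 16
  (0)(-3) − (3)(-4) = 12
  (3)(-3) − (6)(-3) = 9
  (6)(4) − (1)(-3) = 27
Sum = 84, so (signed) Area = 84/2 = 42, |Area| = 42.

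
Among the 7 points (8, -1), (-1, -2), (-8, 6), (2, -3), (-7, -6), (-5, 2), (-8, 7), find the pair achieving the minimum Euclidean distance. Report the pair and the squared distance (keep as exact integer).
Pair = ((-8, 6), (-8, 7)); squared distance = 1

Compute all C(7, 2) = 21 pairwise squared distances (x_i − x_j)² + (y_i − y_j)². The minimum is 1, attained by the pair ((-8, 6), (-8, 7)).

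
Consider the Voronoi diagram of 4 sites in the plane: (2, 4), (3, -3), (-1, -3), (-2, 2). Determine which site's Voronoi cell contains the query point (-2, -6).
Nearest site = (-1, -3)

The Voronoi cell of site s contains exactly those query points closer to s than to any other site. Compute squared distances from q = (-2, -6) to each site:
  (-1 − -2)² + (-3 − -6)² = 10
  (3 − -2)² + (-3 − -6)² = 34
  (-2 − -2)² + (2 − -6)² = 64
  (2 − -2)² + (4 − -6)² = 116
Minimum is attained by (-1, -3), so q lies in its Voronoi cell.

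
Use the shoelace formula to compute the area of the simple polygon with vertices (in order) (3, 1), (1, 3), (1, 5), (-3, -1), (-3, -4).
Area = 21

Shoelace formula: Area = (1/2) |Σ_i (x_i · y_{i+1} − x_{i+1} · y_i)| (indices mod n). Compute each cross term:
  (3)(3) − (1)(1) = 8
  (1)(5) − (1)(3) = 2
  (1)(-1) − (-3)(5) = 14
  (-3)(-4) − (-3)(-1) = 9
  (-3)(1) − (3)(-4) = 9
Sum = 42, so (signed) Area = 42/2 = 21, |Area| = 21.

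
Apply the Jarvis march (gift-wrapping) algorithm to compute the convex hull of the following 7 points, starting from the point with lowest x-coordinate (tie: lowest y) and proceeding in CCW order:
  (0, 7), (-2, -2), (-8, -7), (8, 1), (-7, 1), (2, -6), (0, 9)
Hull (CCW) = [(-8, -7), (2, -6), (8, 1), (0, 9), (-7, 1)]

Jarvis march: at each step, from the current hull vertex p, select the next vertex q as the point such that every other point lies strictly to the left of (or on) the directed line p → q. (Equivalently: for every other point r, the cross product (q − p) × (r − p) ≥ 0.)
Starting point (lowest x, tie lowest y): (-8, -7). Wrap until returning to start. Resulting hull: (-8, -7), (2, -6), (8, 1), (0, 9), (-7, 1).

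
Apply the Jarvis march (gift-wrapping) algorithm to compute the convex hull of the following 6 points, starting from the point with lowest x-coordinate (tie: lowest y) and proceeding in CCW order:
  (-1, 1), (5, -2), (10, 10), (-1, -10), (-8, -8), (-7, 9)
Hull (CCW) = [(-8, -8), (-1, -10), (5, -2), (10, 10), (-7, 9)]

Jarvis march: at each step, from the current hull vertex p, select the next vertex q as the point such that every other point lies strictly to the left of (or on) the directed line p → q. (Equivalently: for every other point r, the cross product (q − p) × (r − p) ≥ 0.)
Starting point (lowest x, tie lowest y): (-8, -8). Wrap until returning to start. Resulting hull: (-8, -8), (-1, -10), (5, -2), (10, 10), (-7, 9).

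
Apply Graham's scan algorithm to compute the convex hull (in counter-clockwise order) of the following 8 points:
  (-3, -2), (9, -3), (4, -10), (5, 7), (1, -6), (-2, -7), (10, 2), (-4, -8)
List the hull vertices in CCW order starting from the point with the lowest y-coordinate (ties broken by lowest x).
Hull (CCW) = [(4, -10), (9, -3), (10, 2), (5, 7), (-3, -2), (-4, -8)]

Graham scan procedure:
  1. Find the pivot p₀ = point with lowest y (tie → lowest x): (4, -10).
  2. Sort the remaining points by polar angle around p₀.
  3. Walk through sorted points, maintaining a stack; pop the top while the last three entries make a non-left turn (cross product ≤ 0).
  4. Final stack is the convex hull in CCW order: (4, -10), (9, -3), (10, 2), (5, 7), (-3, -2), (-4, -8).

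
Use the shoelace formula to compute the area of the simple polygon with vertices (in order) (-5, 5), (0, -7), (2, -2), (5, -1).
Area = 77/2

Shoelace formula: Area = (1/2) |Σ_i (x_i · y_{i+1} − x_{i+1} · y_i)| (indices mod n). Compute each cross term:
  (-5)(-7) − (0)(5) = 35
  (0)(-2) − (2)(-7) = 14
  (2)(-1) − (5)(-2) = 8
  (5)(5) − (-5)(-1) = 20
Sum = 77, so (signed) Area = 77/2 = 77/2, |Area| = 77/2.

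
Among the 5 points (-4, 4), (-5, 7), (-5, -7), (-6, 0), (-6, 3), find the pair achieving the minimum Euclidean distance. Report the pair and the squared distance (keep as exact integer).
Pair = ((-4, 4), (-6, 3)); squared distance = 5

Compute all C(5, 2) = 10 pairwise squared distances (x_i − x_j)² + (y_i − y_j)². The minimum is 5, attained by the pair ((-4, 4), (-6, 3)).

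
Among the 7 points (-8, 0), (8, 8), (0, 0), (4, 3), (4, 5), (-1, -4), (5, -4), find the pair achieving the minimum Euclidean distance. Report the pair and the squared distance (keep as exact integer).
Pair = ((4, 3), (4, 5)); squared distance = 4

Compute all C(7, 2) = 21 pairwise squared distances (x_i − x_j)² + (y_i − y_j)². The minimum is 4, attained by the pair ((4, 3), (4, 5)).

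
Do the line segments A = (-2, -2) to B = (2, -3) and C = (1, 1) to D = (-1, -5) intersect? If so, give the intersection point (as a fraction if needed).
Yes; intersection at (-2/13, -32/13) (t = 6/13 on AB, s = 15/26 on CD)

Parametrize AB as A + t(B − A) = (-2 + 4 t, -2 + -1 t) and CD as C + s(D − C) = (1 + -2 s, 1 + -6 s). Solve the linear system for (t, s). Determinant = 26 ≠ 0, so a unique intersection of the containing lines exists. Solution: t = 6/13, s = 15/26 — both in [0, 1], so the segments cross. Intersection point: (-2/13, -32/13).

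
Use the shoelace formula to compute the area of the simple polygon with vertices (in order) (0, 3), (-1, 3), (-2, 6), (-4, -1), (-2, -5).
Area = 41/2

Shoelace formula: Area = (1/2) |Σ_i (x_i · y_{i+1} − x_{i+1} · y_i)| (indices mod n). Compute each cross term:
  (0)(3) − (-1)(3) = 3
  (-1)(6) − (-2)(3) = 0
  (-2)(-1) − (-4)(6) = 26
  (-4)(-5) − (-2)(-1) = 18
  (-2)(3) − (0)(-5) = -6
Sum = 41, so (signed) Area = 41/2 = 41/2, |Area| = 41/2.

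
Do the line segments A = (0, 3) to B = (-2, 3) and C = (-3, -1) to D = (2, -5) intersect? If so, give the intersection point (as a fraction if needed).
No (intersection of containing lines falls outside at least one segment)

Parametrize and solve: t = 4, s = -1. At least one of these is outside [0, 1], so the segments do not intersect.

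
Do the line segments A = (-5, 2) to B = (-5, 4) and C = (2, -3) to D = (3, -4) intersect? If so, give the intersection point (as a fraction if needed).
No (intersection of containing lines falls outside at least one segment)

Parametrize and solve: t = 1, s = -7. At least one of these is outside [0, 1], so the segments do not intersect.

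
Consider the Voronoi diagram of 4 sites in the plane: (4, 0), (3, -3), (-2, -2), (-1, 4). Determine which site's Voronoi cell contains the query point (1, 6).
Nearest site = (-1, 4)

The Voronoi cell of site s contains exactly those query points closer to s than to any other site. Compute squared distances from q = (1, 6) to each site:
  (-1 − 1)² + (4 − 6)² = 8
  (4 − 1)² + (0 − 6)² = 45
  (-2 − 1)² + (-2 − 6)² = 73
  (3 − 1)² + (-3 − 6)² = 85
Minimum is attained by (-1, 4), so q lies in its Voronoi cell.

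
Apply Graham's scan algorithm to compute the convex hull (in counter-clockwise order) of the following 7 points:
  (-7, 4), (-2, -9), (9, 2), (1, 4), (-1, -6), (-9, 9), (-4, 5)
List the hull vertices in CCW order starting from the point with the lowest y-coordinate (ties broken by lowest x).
Hull (CCW) = [(-2, -9), (9, 2), (-9, 9)]

Graham scan procedure:
  1. Find the pivot p₀ = point with lowest y (tie → lowest x): (-2, -9).
  2. Sort the remaining points by polar angle around p₀.
  3. Walk through sorted points, maintaining a stack; pop the top while the last three entries make a non-left turn (cross product ≤ 0).
  4. Final stack is the convex hull in CCW order: (-2, -9), (9, 2), (-9, 9).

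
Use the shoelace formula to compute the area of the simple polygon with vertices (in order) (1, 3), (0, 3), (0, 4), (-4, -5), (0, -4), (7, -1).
Area = 85/2

Shoelace formula: Area = (1/2) |Σ_i (x_i · y_{i+1} − x_{i+1} · y_i)| (indices mod n). Compute each cross term:
  (1)(3) − (0)(3) = 3
  (0)(4) − (0)(3) = 0
  (0)(-5) − (-4)(4) = 16
  (-4)(-4) − (0)(-5) = 16
  (0)(-1) − (7)(-4) = 28
  (7)(3) − (1)(-1) = 22
Sum = 85, so (signed) Area = 85/2 = 85/2, |Area| = 85/2.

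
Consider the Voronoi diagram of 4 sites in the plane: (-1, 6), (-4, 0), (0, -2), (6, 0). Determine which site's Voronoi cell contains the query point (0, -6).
Nearest site = (0, -2)

The Voronoi cell of site s contains exactly those query points closer to s than to any other site. Compute squared distances from q = (0, -6) to each site:
  (0 − 0)² + (-2 − -6)² = 16
  (-4 − 0)² + (0 − -6)² = 52
  (6 − 0)² + (0 − -6)² = 72
  (-1 − 0)² + (6 − -6)² = 145
Minimum is attained by (0, -2), so q lies in its Voronoi cell.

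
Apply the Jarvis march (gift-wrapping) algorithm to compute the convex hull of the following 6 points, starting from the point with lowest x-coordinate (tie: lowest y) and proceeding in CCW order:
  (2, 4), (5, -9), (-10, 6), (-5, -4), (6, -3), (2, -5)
Hull (CCW) = [(-10, 6), (-5, -4), (5, -9), (6, -3), (2, 4)]

Jarvis march: at each step, from the current hull vertex p, select the next vertex q as the point such that every other point lies strictly to the left of (or on) the directed line p → q. (Equivalently: for every other point r, the cross product (q − p) × (r − p) ≥ 0.)
Starting point (lowest x, tie lowest y): (-10, 6). Wrap until returning to start. Resulting hull: (-10, 6), (-5, -4), (5, -9), (6, -3), (2, 4).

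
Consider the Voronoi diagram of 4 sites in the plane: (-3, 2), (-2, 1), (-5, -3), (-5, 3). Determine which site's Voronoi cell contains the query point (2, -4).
Nearest site = (-2, 1)

The Voronoi cell of site s contains exactly those query points closer to s than to any other site. Compute squared distances from q = (2, -4) to each site:
  (-2 − 2)² + (1 − -4)² = 41
  (-5 − 2)² + (-3 − -4)² = 50
  (-3 − 2)² + (2 − -4)² = 61
  (-5 − 2)² + (3 − -4)² = 98
Minimum is attained by (-2, 1), so q lies in its Voronoi cell.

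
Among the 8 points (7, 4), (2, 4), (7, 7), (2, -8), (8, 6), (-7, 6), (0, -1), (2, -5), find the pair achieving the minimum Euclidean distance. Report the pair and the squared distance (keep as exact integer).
Pair = ((7, 7), (8, 6)); squared distance = 2

Compute all C(8, 2) = 28 pairwise squared distances (x_i − x_j)² + (y_i − y_j)². The minimum is 2, attained by the pair ((7, 7), (8, 6)).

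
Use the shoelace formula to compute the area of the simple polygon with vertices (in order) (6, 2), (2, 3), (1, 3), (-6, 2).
Area = 13/2

Shoelace formula: Area = (1/2) |Σ_i (x_i · y_{i+1} − x_{i+1} · y_i)| (indices mod n). Compute each cross term:
  (6)(3) − (2)(2) = 14
  (2)(3) − (1)(3) = 3
  (1)(2) − (-6)(3) = 20
  (-6)(2) − (6)(2) = -24
Sum = 13, so (signed) Area = 13/2 = 13/2, |Area| = 13/2.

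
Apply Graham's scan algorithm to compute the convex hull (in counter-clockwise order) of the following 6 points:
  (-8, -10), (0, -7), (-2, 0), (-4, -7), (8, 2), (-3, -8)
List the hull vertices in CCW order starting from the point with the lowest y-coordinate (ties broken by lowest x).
Hull (CCW) = [(-8, -10), (0, -7), (8, 2), (-2, 0)]

Graham scan procedure:
  1. Find the pivot p₀ = point with lowest y (tie → lowest x): (-8, -10).
  2. Sort the remaining points by polar angle around p₀.
  3. Walk through sorted points, maintaining a stack; pop the top while the last three entries make a non-left turn (cross product ≤ 0).
  4. Final stack is the convex hull in CCW order: (-8, -10), (0, -7), (8, 2), (-2, 0).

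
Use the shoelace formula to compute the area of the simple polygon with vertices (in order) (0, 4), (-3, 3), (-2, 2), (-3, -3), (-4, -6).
Area = 7

Shoelace formula: Area = (1/2) |Σ_i (x_i · y_{i+1} − x_{i+1} · y_i)| (indices mod n). Compute each cross term:
  (0)(3) − (-3)(4) = 12
  (-3)(2) − (-2)(3) = 0
  (-2)(-3) − (-3)(2) = 12
  (-3)(-6) − (-4)(-3) = 6
  (-4)(4) − (0)(-6) = -16
Sum = 14, so (signed) Area = 14/2 = 7, |Area| = 7.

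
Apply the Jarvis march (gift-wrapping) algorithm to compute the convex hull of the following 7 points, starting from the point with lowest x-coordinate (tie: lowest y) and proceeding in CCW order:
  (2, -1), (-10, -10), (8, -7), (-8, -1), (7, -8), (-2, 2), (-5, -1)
Hull (CCW) = [(-10, -10), (7, -8), (8, -7), (2, -1), (-2, 2), (-8, -1)]

Jarvis march: at each step, from the current hull vertex p, select the next vertex q as the point such that every other point lies strictly to the left of (or on) the directed line p → q. (Equivalently: for every other point r, the cross product (q − p) × (r − p) ≥ 0.)
Starting point (lowest x, tie lowest y): (-10, -10). Wrap until returning to start. Resulting hull: (-10, -10), (7, -8), (8, -7), (2, -1), (-2, 2), (-8, -1).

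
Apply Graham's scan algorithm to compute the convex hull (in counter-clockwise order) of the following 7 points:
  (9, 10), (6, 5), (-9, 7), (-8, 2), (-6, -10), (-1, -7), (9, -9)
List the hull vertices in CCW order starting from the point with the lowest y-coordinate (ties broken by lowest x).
Hull (CCW) = [(-6, -10), (9, -9), (9, 10), (-9, 7)]

Graham scan procedure:
  1. Find the pivot p₀ = point with lowest y (tie → lowest x): (-6, -10).
  2. Sort the remaining points by polar angle around p₀.
  3. Walk through sorted points, maintaining a stack; pop the top while the last three entries make a non-left turn (cross product ≤ 0).
  4. Final stack is the convex hull in CCW order: (-6, -10), (9, -9), (9, 10), (-9, 7).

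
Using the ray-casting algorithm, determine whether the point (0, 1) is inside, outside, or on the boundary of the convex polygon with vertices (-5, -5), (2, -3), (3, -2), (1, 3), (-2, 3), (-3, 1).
The point (0, 1) lies strictly inside the polygon

Cast a horizontal ray to the right from the query point and count how many polygon edges it crosses (each edge strictly once or zero times, handled with the usual half-open convention). 
Parity of crossings → odd ⇒ inside.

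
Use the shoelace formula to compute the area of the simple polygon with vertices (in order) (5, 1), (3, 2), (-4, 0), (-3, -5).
Area = 57/2

Shoelace formula: Area = (1/2) |Σ_i (x_i · y_{i+1} − x_{i+1} · y_i)| (indices mod n). Compute each cross term:
  (5)(2) − (3)(1) = 7
  (3)(0) − (-4)(2) = 8
  (-4)(-5) − (-3)(0) = 20
  (-3)(1) − (5)(-5) = 22
Sum = 57, so (signed) Area = 57/2 = 57/2, |Area| = 57/2.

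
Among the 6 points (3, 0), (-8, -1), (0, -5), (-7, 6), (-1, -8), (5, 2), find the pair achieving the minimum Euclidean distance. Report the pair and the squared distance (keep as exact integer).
Pair = ((3, 0), (5, 2)); squared distance = 8

Compute all C(6, 2) = 15 pairwise squared distances (x_i − x_j)² + (y_i − y_j)². The minimum is 8, attained by the pair ((3, 0), (5, 2)).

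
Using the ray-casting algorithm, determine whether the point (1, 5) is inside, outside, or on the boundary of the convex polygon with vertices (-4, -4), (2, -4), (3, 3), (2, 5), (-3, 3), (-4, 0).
The point (1, 5) lies strictly outside the polygon

Cast a horizontal ray to the right from the query point and count how many polygon edges it crosses (each edge strictly once or zero times, handled with the usual half-open convention). 
Parity of crossings → even ⇒ outside.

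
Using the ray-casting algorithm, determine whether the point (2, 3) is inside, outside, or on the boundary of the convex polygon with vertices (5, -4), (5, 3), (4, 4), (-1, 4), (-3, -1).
The point (2, 3) lies strictly inside the polygon

Cast a horizontal ray to the right from the query point and count how many polygon edges it crosses (each edge strictly once or zero times, handled with the usual half-open convention). 
Parity of crossings → odd ⇒ inside.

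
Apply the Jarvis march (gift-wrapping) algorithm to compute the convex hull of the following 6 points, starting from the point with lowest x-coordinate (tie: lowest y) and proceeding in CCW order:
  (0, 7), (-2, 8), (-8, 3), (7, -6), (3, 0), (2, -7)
Hull (CCW) = [(-8, 3), (2, -7), (7, -6), (0, 7), (-2, 8)]

Jarvis march: at each step, from the current hull vertex p, select the next vertex q as the point such that every other point lies strictly to the left of (or on) the directed line p → q. (Equivalently: for every other point r, the cross product (q − p) × (r − p) ≥ 0.)
Starting point (lowest x, tie lowest y): (-8, 3). Wrap until returning to start. Resulting hull: (-8, 3), (2, -7), (7, -6), (0, 7), (-2, 8).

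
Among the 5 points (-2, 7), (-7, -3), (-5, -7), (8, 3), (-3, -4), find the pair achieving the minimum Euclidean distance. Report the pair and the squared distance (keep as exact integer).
Pair = ((-5, -7), (-3, -4)); squared distance = 13

Compute all C(5, 2) = 10 pairwise squared distances (x_i − x_j)² + (y_i − y_j)². The minimum is 13, attained by the pair ((-5, -7), (-3, -4)).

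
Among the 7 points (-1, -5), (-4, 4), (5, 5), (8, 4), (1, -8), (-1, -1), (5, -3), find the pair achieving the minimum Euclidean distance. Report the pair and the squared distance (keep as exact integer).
Pair = ((5, 5), (8, 4)); squared distance = 10

Compute all C(7, 2) = 21 pairwise squared distances (x_i − x_j)² + (y_i − y_j)². The minimum is 10, attained by the pair ((5, 5), (8, 4)).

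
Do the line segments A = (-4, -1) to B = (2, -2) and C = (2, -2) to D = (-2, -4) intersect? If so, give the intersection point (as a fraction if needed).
Yes; intersection at (2, -2) (t = 1 on AB, s = 0 on CD)

Parametrize AB as A + t(B − A) = (-4 + 6 t, -1 + -1 t) and CD as C + s(D − C) = (2 + -4 s, -2 + -2 s). Solve the linear system for (t, s). Determinant = 16 ≠ 0, so a unique intersection of the containing lines exists. Solution: t = 1, s = 0 — both in [0, 1], so the segments cross. Intersection point: (2, -2).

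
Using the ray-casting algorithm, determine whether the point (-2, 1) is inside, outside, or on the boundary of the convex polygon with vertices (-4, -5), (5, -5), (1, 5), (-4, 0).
The point (-2, 1) lies strictly inside the polygon

Cast a horizontal ray to the right from the query point and count how many polygon edges it crosses (each edge strictly once or zero times, handled with the usual half-open convention). 
Parity of crossings → odd ⇒ inside.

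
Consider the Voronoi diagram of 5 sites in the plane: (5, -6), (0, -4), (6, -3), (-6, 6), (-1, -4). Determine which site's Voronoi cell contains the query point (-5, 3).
Nearest site = (-6, 6)

The Voronoi cell of site s contains exactly those query points closer to s than to any other site. Compute squared distances from q = (-5, 3) to each site:
  (-6 − -5)² + (6 − 3)² = 10
  (-1 − -5)² + (-4 − 3)² = 65
  (0 − -5)² + (-4 − 3)² = 74
  (6 − -5)² + (-3 − 3)² = 157
  (5 − -5)² + (-6 − 3)² = 181
Minimum is attained by (-6, 6), so q lies in its Voronoi cell.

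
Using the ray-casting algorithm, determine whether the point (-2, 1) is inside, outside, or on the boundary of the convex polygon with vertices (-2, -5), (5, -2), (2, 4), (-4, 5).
The point (-2, 1) lies strictly inside the polygon

Cast a horizontal ray to the right from the query point and count how many polygon edges it crosses (each edge strictly once or zero times, handled with the usual half-open convention). 
Parity of crossings → odd ⇒ inside.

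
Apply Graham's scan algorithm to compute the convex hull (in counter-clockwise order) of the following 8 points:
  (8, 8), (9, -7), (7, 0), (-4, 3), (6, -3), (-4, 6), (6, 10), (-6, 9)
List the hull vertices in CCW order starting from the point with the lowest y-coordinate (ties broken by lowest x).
Hull (CCW) = [(9, -7), (8, 8), (6, 10), (-6, 9), (-4, 3)]

Graham scan procedure:
  1. Find the pivot p₀ = point with lowest y (tie → lowest x): (9, -7).
  2. Sort the remaining points by polar angle around p₀.
  3. Walk through sorted points, maintaining a stack; pop the top while the last three entries make a non-left turn (cross product ≤ 0).
  4. Final stack is the convex hull in CCW order: (9, -7), (8, 8), (6, 10), (-6, 9), (-4, 3).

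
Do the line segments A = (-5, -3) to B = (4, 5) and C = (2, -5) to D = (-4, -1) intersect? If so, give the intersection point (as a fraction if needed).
Yes; intersection at (-23/7, -31/21) (t = 4/21 on AB, s = 37/42 on CD)

Parametrize AB as A + t(B − A) = (-5 + 9 t, -3 + 8 t) and CD as C + s(D − C) = (2 + -6 s, -5 + 4 s). Solve the linear system for (t, s). Determinant = -84 ≠ 0, so a unique intersection of the containing lines exists. Solution: t = 4/21, s = 37/42 — both in [0, 1], so the segments cross. Intersection point: (-23/7, -31/21).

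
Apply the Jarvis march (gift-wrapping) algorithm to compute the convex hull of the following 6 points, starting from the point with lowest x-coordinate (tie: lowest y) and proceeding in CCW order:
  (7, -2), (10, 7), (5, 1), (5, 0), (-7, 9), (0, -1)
Hull (CCW) = [(-7, 9), (0, -1), (7, -2), (10, 7)]

Jarvis march: at each step, from the current hull vertex p, select the next vertex q as the point such that every other point lies strictly to the left of (or on) the directed line p → q. (Equivalently: for every other point r, the cross product (q − p) × (r − p) ≥ 0.)
Starting point (lowest x, tie lowest y): (-7, 9). Wrap until returning to start. Resulting hull: (-7, 9), (0, -1), (7, -2), (10, 7).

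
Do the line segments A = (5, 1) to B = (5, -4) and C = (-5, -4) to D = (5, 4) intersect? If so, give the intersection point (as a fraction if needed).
No (intersection of containing lines falls outside at least one segment)

Parametrize and solve: t = -3/5, s = 1. At least one of these is outside [0, 1], so the segments do not intersect.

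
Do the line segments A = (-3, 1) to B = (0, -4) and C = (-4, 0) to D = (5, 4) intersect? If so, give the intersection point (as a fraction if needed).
Yes; intersection at (-52/19, 32/57) (t = 5/57 on AB, s = 8/57 on CD)

Parametrize AB as A + t(B − A) = (-3 + 3 t, 1 + -5 t) and CD as C + s(D − C) = (-4 + 9 s, 0 + 4 s). Solve the linear system for (t, s). Determinant = -57 ≠ 0, so a unique intersection of the containing lines exists. Solution: t = 5/57, s = 8/57 — both in [0, 1], so the segments cross. Intersection point: (-52/19, 32/57).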